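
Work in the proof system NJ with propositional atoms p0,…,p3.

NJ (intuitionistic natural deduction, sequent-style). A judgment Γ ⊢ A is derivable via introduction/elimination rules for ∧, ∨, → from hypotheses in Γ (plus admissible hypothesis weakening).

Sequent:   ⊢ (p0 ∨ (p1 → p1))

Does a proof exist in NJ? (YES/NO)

Derivation (root first):
[∨I₂]  ⊢ (p0 ∨ (p1 → p1))
  [→I]  ⊢ (p1 → p1)
    [Ax] p1 ⊢ p1

Result: YES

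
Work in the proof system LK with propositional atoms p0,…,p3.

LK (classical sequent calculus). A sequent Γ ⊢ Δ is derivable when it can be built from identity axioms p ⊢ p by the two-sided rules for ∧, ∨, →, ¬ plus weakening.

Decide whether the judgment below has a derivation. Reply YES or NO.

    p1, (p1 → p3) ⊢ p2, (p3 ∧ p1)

Proof tree:
[→L] p1, (p1 → p3) ⊢ p2, (p3 ∧ p1)
  [Ax] p1 ⊢ p1
  [WR] p1, p3 ⊢ (p3 ∧ p1), p2
    [∧R] p1, p3 ⊢ (p3 ∧ p1)
      [Ax] p3 ⊢ p3
      [WL] p1, p3 ⊢ p1
        [Ax] p1 ⊢ p1

Result: YES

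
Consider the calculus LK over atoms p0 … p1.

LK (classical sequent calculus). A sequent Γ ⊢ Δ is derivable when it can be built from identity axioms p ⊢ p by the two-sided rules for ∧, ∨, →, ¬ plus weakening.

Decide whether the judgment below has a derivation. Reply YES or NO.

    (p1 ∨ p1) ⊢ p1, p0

Derivation trace:
[WR] (p1 ∨ p1) ⊢ p1, p0
  [∨L] (p1 ∨ p1) ⊢ p1
    [Ax] p1 ⊢ p1
    [Ax] p1 ⊢ p1

Result: YES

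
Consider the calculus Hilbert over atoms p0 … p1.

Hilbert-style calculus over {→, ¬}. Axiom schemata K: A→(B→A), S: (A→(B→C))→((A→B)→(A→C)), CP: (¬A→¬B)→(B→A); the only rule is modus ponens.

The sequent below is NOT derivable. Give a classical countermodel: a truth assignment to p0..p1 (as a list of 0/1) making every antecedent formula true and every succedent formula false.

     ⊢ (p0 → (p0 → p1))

Truth-table refutation:
  v=00: Γ:[] Δ:[(p0 → (p0 → p1))=T] refutes=False
  v=01: Γ:[] Δ:[(p0 → (p0 → p1))=T] refutes=False
  v=10: Γ:[] Δ:[(p0 → (p0 → p1))=F] refutes=True  ← countermodel

Result: [1, 0]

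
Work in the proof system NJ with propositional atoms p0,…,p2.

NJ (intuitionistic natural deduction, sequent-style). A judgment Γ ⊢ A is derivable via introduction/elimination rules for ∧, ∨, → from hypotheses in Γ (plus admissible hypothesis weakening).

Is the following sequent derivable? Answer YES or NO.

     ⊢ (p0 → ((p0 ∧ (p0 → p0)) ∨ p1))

Derivation trace:
[→I]  ⊢ (p0 → ((p0 ∧ (p0 → p0)) ∨ p1))
  [∨I₁] p0 ⊢ ((p0 ∧ (p0 → p0)) ∨ p1)
    [∧I] p0 ⊢ (p0 ∧ (p0 → p0))
      [Ax] p0 ⊢ p0
      [→I]  ⊢ (p0 → p0)
        [Ax] p0 ⊢ p0

Result: YES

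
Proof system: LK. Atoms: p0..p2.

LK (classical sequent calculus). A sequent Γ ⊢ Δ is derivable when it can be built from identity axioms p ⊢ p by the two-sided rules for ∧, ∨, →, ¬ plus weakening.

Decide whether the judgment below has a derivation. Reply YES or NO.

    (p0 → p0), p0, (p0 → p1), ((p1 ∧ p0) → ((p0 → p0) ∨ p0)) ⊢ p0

Proof tree:
[→L] (p0 → p0), p0, (p0 → p1), ((p1 ∧ p0) → ((p0 → p0) ∨ p0)) ⊢ p0
  [∧R] (p0 → p0), (p0 → p1), p0 ⊢ (p1 ∧ p0)
    [→L] (p0 → p0), p0, (p0 → p1) ⊢ p1
      [→L] p0, (p0 → p0) ⊢ p0
        [Ax] p0 ⊢ p0
        [Ax] p0 ⊢ p0
      [Ax] p1 ⊢ p1
    [Ax] p0 ⊢ p0
  [∨L] p0, ((p0 → p0) ∨ p0) ⊢ p0
    [→L] p0, (p0 → p0) ⊢ p0
      [Ax] p0 ⊢ p0
      [Ax] p0 ⊢ p0
    [Ax] p0 ⊢ p0

Result: YES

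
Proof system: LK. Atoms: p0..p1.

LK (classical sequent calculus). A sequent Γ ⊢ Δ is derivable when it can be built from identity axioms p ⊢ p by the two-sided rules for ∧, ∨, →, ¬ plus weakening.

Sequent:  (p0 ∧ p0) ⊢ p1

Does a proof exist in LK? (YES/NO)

Enumerate valuations to refute Γ ⊢ Δ:
  v=00: Γ:[(p0 ∧ p0)=F] Δ:[p1=F] refutes=False
  v=01: Γ:[(p0 ∧ p0)=F] Δ:[p1=T] refutes=False
  v=10: Γ:[(p0 ∧ p0)=T] Δ:[p1=F] refutes=True  ← countermodel

Result: NO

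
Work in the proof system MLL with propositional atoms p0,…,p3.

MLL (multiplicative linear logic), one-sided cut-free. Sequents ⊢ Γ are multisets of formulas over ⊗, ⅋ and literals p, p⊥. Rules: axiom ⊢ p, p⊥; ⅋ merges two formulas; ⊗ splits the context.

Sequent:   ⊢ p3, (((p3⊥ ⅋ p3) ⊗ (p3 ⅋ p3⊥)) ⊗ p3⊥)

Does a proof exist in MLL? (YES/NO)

Proof tree:
[⊗]  ⊢ p3, (((p3⊥ ⅋ p3) ⊗ (p3 ⅋ p3⊥)) ⊗ p3⊥)
  [⊗]  ⊢ ((p3⊥ ⅋ p3) ⊗ (p3 ⅋ p3⊥))
    [⅋]  ⊢ (p3⊥ ⅋ p3)
      [Ax]  ⊢ p3, p3⊥
    [⅋]  ⊢ (p3 ⅋ p3⊥)
      [Ax]  ⊢ p3, p3⊥
  [Ax]  ⊢ p3, p3⊥

Result: YES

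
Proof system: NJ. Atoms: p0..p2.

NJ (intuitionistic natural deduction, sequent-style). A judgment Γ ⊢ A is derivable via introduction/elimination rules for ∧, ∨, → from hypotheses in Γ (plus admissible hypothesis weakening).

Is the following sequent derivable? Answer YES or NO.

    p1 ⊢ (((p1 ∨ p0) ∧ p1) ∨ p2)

Derivation trace:
[∨I₁] p1 ⊢ (((p1 ∨ p0) ∧ p1) ∨ p2)
  [∧I] p1 ⊢ ((p1 ∨ p0) ∧ p1)
    [∨I₁] p1 ⊢ (p1 ∨ p0)
      [Ax] p1 ⊢ p1
    [Ax] p1 ⊢ p1

Result: YES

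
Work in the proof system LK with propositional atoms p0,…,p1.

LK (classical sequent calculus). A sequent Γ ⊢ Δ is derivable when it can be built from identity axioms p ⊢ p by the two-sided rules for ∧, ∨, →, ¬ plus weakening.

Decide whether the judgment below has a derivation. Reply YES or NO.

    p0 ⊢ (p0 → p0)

Proof tree:
[WL] p0 ⊢ (p0 → p0)
  [→R]  ⊢ (p0 → p0)
    [Ax] p0 ⊢ p0

Result: YES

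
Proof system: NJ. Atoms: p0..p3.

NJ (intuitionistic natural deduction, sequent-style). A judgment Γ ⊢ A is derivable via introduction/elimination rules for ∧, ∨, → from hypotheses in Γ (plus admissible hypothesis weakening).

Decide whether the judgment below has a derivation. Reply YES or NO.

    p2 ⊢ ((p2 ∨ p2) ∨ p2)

Derivation trace:
[∨I₁] p2 ⊢ ((p2 ∨ p2) ∨ p2)
  [∨I₂] p2 ⊢ (p2 ∨ p2)
    [Ax] p2 ⊢ p2

Result: YES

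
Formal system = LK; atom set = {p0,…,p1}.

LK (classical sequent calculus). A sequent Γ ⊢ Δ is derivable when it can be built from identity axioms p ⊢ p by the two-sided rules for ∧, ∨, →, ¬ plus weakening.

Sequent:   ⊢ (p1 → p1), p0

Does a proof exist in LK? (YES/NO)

Derivation (root first):
[WR]  ⊢ (p1 → p1), p0
  [→R]  ⊢ (p1 → p1)
    [Ax] p1 ⊢ p1

Result: YES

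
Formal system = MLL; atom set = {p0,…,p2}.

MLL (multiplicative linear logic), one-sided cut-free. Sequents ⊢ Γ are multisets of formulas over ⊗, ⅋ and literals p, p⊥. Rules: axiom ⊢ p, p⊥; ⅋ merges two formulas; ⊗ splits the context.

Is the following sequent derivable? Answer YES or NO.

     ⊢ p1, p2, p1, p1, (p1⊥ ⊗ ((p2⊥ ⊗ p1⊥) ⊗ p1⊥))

Derivation trace:
[⊗]  ⊢ p1, p2, p1, p1, (p1⊥ ⊗ ((p2⊥ ⊗ p1⊥) ⊗ p1⊥))
  [Ax]  ⊢ p1, p1⊥
  [⊗]  ⊢ p2, p1, p1, ((p2⊥ ⊗ p1⊥) ⊗ p1⊥)
    [⊗]  ⊢ p2, p1, (p2⊥ ⊗ p1⊥)
      [Ax]  ⊢ p2, p2⊥
      [Ax]  ⊢ p1, p1⊥
    [Ax]  ⊢ p1, p1⊥

Result: YES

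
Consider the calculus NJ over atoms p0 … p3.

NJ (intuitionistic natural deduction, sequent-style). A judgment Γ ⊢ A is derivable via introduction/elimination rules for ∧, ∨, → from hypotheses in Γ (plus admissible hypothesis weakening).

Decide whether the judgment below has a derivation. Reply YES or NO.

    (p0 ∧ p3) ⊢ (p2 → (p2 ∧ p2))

Derivation (root first):
[Wk] (p0 ∧ p3) ⊢ (p2 → (p2 ∧ p2))
  [→I]  ⊢ (p2 → (p2 ∧ p2))
    [∧I] p2 ⊢ (p2 ∧ p2)
      [Ax] p2 ⊢ p2
      [Ax] p2 ⊢ p2

Result: YES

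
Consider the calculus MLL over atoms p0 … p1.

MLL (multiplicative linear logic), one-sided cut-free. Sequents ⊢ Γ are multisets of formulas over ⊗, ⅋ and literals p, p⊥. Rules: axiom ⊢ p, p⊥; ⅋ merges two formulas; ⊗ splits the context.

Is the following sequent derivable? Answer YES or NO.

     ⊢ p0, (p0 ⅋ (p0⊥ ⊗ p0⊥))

Derivation (root first):
[⅋]  ⊢ p0, (p0 ⅋ (p0⊥ ⊗ p0⊥))
  [⊗]  ⊢ p0, p0, (p0⊥ ⊗ p0⊥)
    [Ax]  ⊢ p0, p0⊥
    [Ax]  ⊢ p0, p0⊥

Result: YES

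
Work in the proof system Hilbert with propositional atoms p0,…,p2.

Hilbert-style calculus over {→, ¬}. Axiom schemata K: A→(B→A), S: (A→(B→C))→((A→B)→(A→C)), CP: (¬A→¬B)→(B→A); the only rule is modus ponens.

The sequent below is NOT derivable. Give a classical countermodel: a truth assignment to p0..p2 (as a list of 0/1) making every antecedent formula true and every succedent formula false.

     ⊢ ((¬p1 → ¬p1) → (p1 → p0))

Truth-table refutation:
  v=000: Γ:[] Δ:[((¬p1 → ¬p1) → (p1 → p0))=T] refutes=False
  v=001: Γ:[] Δ:[((¬p1 → ¬p1) → (p1 → p0))=T] refutes=False
  v=010: Γ:[] Δ:[((¬p1 → ¬p1) → (p1 → p0))=F] refutes=True  ← countermodel

Result: [0, 1, 0]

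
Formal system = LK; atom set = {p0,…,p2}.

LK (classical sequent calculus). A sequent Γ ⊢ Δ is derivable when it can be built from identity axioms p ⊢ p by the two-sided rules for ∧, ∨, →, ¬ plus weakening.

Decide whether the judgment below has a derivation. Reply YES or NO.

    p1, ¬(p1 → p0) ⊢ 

Enumerate valuations to refute Γ ⊢ Δ:
  v=000: Γ:[p1=F, ¬(p1 → p0)=F] Δ:[] refutes=False
  v=001: Γ:[p1=F, ¬(p1 → p0)=F] Δ:[] refutes=False
  v=010: Γ:[p1=T, ¬(p1 → p0)=T] Δ:[] refutes=True  ← countermodel

Result: NO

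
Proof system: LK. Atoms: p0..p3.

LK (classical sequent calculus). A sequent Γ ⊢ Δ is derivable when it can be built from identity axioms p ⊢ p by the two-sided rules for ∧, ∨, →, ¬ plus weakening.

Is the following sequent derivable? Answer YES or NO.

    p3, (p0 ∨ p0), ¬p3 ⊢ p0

Derivation (root first):
[¬L] p3, (p0 ∨ p0), ¬p3 ⊢ p0
  [∨L] p3, (p0 ∨ p0) ⊢ p3, p0
    [Ax] p0 ⊢ p0
    [WL] p3, p0 ⊢ p3
      [Ax] p3 ⊢ p3

Result: YES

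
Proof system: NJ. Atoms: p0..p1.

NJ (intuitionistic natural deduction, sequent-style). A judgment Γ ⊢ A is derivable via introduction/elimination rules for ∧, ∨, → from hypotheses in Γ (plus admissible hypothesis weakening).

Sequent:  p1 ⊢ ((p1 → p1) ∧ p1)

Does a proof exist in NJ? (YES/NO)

Proof tree:
[∧I] p1 ⊢ ((p1 → p1) ∧ p1)
  [→I]  ⊢ (p1 → p1)
    [Ax] p1 ⊢ p1
  [Ax] p1 ⊢ p1

Result: YES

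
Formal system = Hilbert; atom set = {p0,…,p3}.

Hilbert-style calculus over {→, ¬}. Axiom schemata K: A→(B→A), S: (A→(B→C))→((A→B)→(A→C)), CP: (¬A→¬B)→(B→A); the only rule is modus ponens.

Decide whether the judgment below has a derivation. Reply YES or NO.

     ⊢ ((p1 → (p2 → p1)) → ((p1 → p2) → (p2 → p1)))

Truth-table refutation:
  v=0000: Γ:[] Δ:[((p1 → (p2 → p1)) → ((p1 → p2) → (p2 → p1)))=T] refutes=False
  v=0001: Γ:[] Δ:[((p1 → (p2 → p1)) → ((p1 → p2) → (p2 → p1)))=T] refutes=False
  v=0010: Γ:[] Δ:[((p1 → (p2 → p1)) → ((p1 → p2) → (p2 → p1)))=F] refutes=True  ← countermodel

Result: NO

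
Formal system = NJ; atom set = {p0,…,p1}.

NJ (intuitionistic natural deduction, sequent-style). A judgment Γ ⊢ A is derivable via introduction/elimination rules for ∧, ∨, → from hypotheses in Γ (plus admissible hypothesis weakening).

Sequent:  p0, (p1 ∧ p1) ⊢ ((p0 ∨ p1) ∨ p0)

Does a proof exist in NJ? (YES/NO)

Proof tree:
[∨I₁] p0, (p1 ∧ p1) ⊢ ((p0 ∨ p1) ∨ p0)
  [∨I₁] p0, (p1 ∧ p1) ⊢ (p0 ∨ p1)
    [Wk] p0, (p1 ∧ p1) ⊢ p0
      [Ax] p0 ⊢ p0

Result: YES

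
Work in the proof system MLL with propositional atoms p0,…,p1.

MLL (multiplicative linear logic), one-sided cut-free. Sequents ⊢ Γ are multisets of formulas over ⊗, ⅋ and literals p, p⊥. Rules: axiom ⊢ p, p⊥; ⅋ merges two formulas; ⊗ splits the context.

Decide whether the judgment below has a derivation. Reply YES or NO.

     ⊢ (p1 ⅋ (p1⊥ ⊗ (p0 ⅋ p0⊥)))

Derivation trace:
[⅋]  ⊢ (p1 ⅋ (p1⊥ ⊗ (p0 ⅋ p0⊥)))
  [⊗]  ⊢ p1, (p1⊥ ⊗ (p0 ⅋ p0⊥))
    [Ax]  ⊢ p1, p1⊥
    [⅋]  ⊢ (p0 ⅋ p0⊥)
      [Ax]  ⊢ p0, p0⊥

Result: YES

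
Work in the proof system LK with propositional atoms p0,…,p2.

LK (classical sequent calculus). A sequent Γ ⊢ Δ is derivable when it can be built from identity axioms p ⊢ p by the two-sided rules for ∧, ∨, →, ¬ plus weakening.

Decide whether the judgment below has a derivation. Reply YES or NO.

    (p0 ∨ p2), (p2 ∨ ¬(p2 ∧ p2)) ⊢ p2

Search for a countermodel by truth-table:
  v=000: Γ:[(p0 ∨ p2)=F, (p2 ∨ ¬(p2 ∧ p2))=T] Δ:[p2=F] refutes=False
  v=001: Γ:[(p0 ∨ p2)=T, (p2 ∨ ¬(p2 ∧ p2))=T] Δ:[p2=T] refutes=False
  v=010: Γ:[(p0 ∨ p2)=F, (p2 ∨ ¬(p2 ∧ p2))=T] Δ:[p2=F] refutes=False
  v=011: Γ:[(p0 ∨ p2)=T, (p2 ∨ ¬(p2 ∧ p2))=T] Δ:[p2=T] refutes=False
  v=100: Γ:[(p0 ∨ p2)=T, (p2 ∨ ¬(p2 ∧ p2))=T] Δ:[p2=F] refutes=True  ← countermodel

Result: NO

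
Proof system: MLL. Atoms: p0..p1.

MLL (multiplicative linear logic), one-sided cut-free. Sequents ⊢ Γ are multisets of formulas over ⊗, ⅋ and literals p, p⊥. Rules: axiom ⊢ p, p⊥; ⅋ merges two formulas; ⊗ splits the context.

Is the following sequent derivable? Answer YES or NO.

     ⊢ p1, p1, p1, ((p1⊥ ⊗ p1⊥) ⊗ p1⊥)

Proof tree:
[⊗]  ⊢ p1, p1, p1, ((p1⊥ ⊗ p1⊥) ⊗ p1⊥)
  [⊗]  ⊢ p1, p1, (p1⊥ ⊗ p1⊥)
    [Ax]  ⊢ p1, p1⊥
    [Ax]  ⊢ p1, p1⊥
  [Ax]  ⊢ p1, p1⊥

Result: YES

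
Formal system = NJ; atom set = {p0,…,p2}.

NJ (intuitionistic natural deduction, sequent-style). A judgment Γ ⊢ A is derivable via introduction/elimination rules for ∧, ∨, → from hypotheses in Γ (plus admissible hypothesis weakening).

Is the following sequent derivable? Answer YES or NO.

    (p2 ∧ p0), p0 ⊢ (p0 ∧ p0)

Derivation (root first):
[∧I] (p2 ∧ p0), p0 ⊢ (p0 ∧ p0)
  [Ax] p0 ⊢ p0
  [Wk] p0, (p2 ∧ p0) ⊢ p0
    [Ax] p0 ⊢ p0

Result: YES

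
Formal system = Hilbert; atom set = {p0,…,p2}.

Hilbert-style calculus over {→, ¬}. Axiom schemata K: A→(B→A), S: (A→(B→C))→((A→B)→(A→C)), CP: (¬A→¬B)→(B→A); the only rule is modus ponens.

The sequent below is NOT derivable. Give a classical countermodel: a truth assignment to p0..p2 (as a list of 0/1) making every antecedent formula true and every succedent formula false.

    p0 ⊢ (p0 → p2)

Truth-table refutation:
  v=000: Γ:[p0=F] Δ:[(p0 → p2)=T] refutes=False
  v=001: Γ:[p0=F] Δ:[(p0 → p2)=T] refutes=False
  v=010: Γ:[p0=F] Δ:[(p0 → p2)=T] refutes=False
  v=011: Γ:[p0=F] Δ:[(p0 → p2)=T] refutes=False
  v=100: Γ:[p0=T] Δ:[(p0 → p2)=F] refutes=True  ← countermodel

Result: [1, 0, 0]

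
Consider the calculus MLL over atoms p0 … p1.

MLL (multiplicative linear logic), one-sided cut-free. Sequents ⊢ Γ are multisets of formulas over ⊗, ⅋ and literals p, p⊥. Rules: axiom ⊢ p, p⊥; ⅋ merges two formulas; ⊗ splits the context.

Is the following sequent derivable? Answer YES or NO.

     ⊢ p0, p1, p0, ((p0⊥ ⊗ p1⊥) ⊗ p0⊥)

Derivation (root first):
[⊗]  ⊢ p0, p1, p0, ((p0⊥ ⊗ p1⊥) ⊗ p0⊥)
  [⊗]  ⊢ p0, p1, (p0⊥ ⊗ p1⊥)
    [Ax]  ⊢ p0, p0⊥
    [Ax]  ⊢ p1, p1⊥
  [Ax]  ⊢ p0, p0⊥

Result: YES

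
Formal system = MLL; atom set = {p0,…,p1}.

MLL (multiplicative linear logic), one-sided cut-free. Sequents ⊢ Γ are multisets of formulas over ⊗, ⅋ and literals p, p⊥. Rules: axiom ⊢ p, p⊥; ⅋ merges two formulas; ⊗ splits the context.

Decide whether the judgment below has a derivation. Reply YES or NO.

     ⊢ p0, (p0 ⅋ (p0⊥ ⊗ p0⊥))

Derivation (root first):
[⅋]  ⊢ p0, (p0 ⅋ (p0⊥ ⊗ p0⊥))
  [⊗]  ⊢ p0, p0, (p0⊥ ⊗ p0⊥)
    [Ax]  ⊢ p0, p0⊥
    [Ax]  ⊢ p0, p0⊥

Result: YES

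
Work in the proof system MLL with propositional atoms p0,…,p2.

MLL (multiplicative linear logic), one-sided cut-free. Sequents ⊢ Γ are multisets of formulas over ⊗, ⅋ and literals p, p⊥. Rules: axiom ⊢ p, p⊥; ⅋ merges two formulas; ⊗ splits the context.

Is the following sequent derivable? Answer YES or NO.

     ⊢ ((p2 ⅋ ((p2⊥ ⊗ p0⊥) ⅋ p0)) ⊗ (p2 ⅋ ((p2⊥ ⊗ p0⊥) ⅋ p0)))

Derivation (root first):
[⊗]  ⊢ ((p2 ⅋ ((p2⊥ ⊗ p0⊥) ⅋ p0)) ⊗ (p2 ⅋ ((p2⊥ ⊗ p0⊥) ⅋ p0)))
  [⅋]  ⊢ (p2 ⅋ ((p2⊥ ⊗ p0⊥) ⅋ p0))
    [⅋]  ⊢ p2, ((p2⊥ ⊗ p0⊥) ⅋ p0)
      [⊗]  ⊢ p2, p0, (p2⊥ ⊗ p0⊥)
        [Ax]  ⊢ p2, p2⊥
        [Ax]  ⊢ p0, p0⊥
  [⅋]  ⊢ (p2 ⅋ ((p2⊥ ⊗ p0⊥) ⅋ p0))
    [⅋]  ⊢ p2, ((p2⊥ ⊗ p0⊥) ⅋ p0)
      [⊗]  ⊢ p2, p0, (p2⊥ ⊗ p0⊥)
        [Ax]  ⊢ p2, p2⊥
        [Ax]  ⊢ p0, p0⊥

Result: YES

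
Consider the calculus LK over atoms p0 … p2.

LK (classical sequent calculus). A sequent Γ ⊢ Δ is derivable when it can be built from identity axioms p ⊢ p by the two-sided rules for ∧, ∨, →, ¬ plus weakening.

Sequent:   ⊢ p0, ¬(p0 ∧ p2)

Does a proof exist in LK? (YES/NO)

Derivation trace:
[¬R]  ⊢ p0, ¬(p0 ∧ p2)
  [∧L] (p0 ∧ p2) ⊢ p0
    [WL] p0, p2 ⊢ p0
      [Ax] p0 ⊢ p0

Result: YES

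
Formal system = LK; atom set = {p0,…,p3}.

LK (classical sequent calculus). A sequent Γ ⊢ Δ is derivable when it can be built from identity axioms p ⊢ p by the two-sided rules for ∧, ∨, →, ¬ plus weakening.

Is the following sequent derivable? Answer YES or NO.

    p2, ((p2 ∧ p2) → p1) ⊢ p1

Derivation (root first):
[→L] p2, ((p2 ∧ p2) → p1) ⊢ p1
  [∧R] p2 ⊢ (p2 ∧ p2)
    [Ax] p2 ⊢ p2
    [Ax] p2 ⊢ p2
  [Ax] p1 ⊢ p1

Result: YES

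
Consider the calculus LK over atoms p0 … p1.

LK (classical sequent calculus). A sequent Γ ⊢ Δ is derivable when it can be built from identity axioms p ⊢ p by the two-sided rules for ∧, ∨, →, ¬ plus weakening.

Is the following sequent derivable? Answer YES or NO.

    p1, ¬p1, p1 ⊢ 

Proof tree:
[WL] p1, ¬p1, p1 ⊢ 
  [¬L] p1, ¬p1 ⊢ 
    [Ax] p1 ⊢ p1

Result: YES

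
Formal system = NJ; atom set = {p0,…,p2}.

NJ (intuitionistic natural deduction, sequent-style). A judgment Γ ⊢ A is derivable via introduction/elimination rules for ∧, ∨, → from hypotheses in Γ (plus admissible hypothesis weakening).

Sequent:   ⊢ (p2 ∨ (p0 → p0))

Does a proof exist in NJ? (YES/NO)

Derivation trace:
[∨I₂]  ⊢ (p2 ∨ (p0 → p0))
  [→I]  ⊢ (p0 → p0)
    [Ax] p0 ⊢ p0

Result: YES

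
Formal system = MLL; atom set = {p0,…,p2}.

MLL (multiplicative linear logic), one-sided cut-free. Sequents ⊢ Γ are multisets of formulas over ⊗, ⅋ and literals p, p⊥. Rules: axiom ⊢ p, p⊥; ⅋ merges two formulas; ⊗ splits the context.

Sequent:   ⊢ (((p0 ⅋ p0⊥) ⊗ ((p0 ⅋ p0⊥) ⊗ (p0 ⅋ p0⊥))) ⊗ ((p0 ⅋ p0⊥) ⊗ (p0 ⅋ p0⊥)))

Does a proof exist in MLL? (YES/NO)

Proof tree:
[⊗]  ⊢ (((p0 ⅋ p0⊥) ⊗ ((p0 ⅋ p0⊥) ⊗ (p0 ⅋ p0⊥))) ⊗ ((p0 ⅋ p0⊥) ⊗ (p0 ⅋ p0⊥)))
  [⊗]  ⊢ ((p0 ⅋ p0⊥) ⊗ ((p0 ⅋ p0⊥) ⊗ (p0 ⅋ p0⊥)))
    [⅋]  ⊢ (p0 ⅋ p0⊥)
      [Ax]  ⊢ p0, p0⊥
    [⊗]  ⊢ ((p0 ⅋ p0⊥) ⊗ (p0 ⅋ p0⊥))
      [⅋]  ⊢ (p0 ⅋ p0⊥)
        [Ax]  ⊢ p0, p0⊥
      [⅋]  ⊢ (p0 ⅋ p0⊥)
        [Ax]  ⊢ p0, p0⊥
  [⊗]  ⊢ ((p0 ⅋ p0⊥) ⊗ (p0 ⅋ p0⊥))
    [⅋]  ⊢ (p0 ⅋ p0⊥)
      [Ax]  ⊢ p0, p0⊥
    [⅋]  ⊢ (p0 ⅋ p0⊥)
      [Ax]  ⊢ p0, p0⊥

Result: YES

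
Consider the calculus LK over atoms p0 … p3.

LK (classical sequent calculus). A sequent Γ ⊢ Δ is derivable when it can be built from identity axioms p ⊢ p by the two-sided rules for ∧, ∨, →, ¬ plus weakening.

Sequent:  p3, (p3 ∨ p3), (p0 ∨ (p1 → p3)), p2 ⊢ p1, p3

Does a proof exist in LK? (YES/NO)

Derivation trace:
[WL] p3, (p3 ∨ p3), (p0 ∨ (p1 → p3)), p2 ⊢ p1, p3
  [∨L] p3, (p3 ∨ p3), (p0 ∨ (p1 → p3)) ⊢ p1, p3
    [WL] (p3 ∨ p3), p0 ⊢ p3
      [∨L] (p3 ∨ p3) ⊢ p3
        [Ax] p3 ⊢ p3
        [Ax] p3 ⊢ p3
    [→L] p3, (p1 → p3) ⊢ p1, p3
      [WR] p3 ⊢ p3, p1
        [Ax] p3 ⊢ p3
      [WR] p3 ⊢ p3, p1
        [Ax] p3 ⊢ p3

Result: YES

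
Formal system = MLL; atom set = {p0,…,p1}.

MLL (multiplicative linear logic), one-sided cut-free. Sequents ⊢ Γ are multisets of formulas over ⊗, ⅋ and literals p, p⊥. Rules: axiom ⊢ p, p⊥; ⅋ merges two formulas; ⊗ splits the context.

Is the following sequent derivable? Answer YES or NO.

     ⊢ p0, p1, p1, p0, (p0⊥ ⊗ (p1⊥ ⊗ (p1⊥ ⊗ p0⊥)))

Derivation trace:
[⊗]  ⊢ p0, p1, p1, p0, (p0⊥ ⊗ (p1⊥ ⊗ (p1⊥ ⊗ p0⊥)))
  [Ax]  ⊢ p0, p0⊥
  [⊗]  ⊢ p1, p1, p0, (p1⊥ ⊗ (p1⊥ ⊗ p0⊥))
    [Ax]  ⊢ p1, p1⊥
    [⊗]  ⊢ p1, p0, (p1⊥ ⊗ p0⊥)
      [Ax]  ⊢ p1, p1⊥
      [Ax]  ⊢ p0, p0⊥

Result: YES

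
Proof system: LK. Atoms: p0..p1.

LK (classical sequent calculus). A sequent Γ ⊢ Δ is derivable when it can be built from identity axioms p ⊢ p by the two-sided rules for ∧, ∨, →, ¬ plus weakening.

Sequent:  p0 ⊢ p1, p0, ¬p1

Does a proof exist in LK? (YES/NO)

Derivation trace:
[WL] p0 ⊢ p1, p0, ¬p1
  [¬R]  ⊢ p1, p0, ¬p1
    [WR] p1 ⊢ p1, p0
      [Ax] p1 ⊢ p1

Result: YES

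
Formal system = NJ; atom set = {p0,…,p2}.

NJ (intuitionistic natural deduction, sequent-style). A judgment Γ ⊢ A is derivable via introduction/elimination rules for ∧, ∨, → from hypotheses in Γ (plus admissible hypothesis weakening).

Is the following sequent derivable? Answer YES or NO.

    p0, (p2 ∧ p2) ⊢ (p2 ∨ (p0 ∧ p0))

Proof tree:
[Wk] p0, (p2 ∧ p2) ⊢ (p2 ∨ (p0 ∧ p0))
  [∨I₂] p0 ⊢ (p2 ∨ (p0 ∧ p0))
    [∧I] p0 ⊢ (p0 ∧ p0)
      [Ax] p0 ⊢ p0
      [Ax] p0 ⊢ p0

Result: YES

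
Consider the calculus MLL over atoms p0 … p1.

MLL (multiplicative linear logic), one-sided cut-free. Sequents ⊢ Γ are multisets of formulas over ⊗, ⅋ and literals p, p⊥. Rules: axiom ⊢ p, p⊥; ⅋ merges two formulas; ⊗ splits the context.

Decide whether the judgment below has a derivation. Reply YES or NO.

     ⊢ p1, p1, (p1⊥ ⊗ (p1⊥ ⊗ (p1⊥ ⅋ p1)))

Derivation trace:
[⊗]  ⊢ p1, p1, (p1⊥ ⊗ (p1⊥ ⊗ (p1⊥ ⅋ p1)))
  [Ax]  ⊢ p1, p1⊥
  [⊗]  ⊢ p1, (p1⊥ ⊗ (p1⊥ ⅋ p1))
    [Ax]  ⊢ p1, p1⊥
    [⅋]  ⊢ (p1⊥ ⅋ p1)
      [Ax]  ⊢ p1, p1⊥

Result: YES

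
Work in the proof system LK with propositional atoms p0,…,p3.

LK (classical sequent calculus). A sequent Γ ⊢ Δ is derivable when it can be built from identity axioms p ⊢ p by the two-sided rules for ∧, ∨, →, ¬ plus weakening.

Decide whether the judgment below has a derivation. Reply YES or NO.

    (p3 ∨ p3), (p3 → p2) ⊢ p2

Proof tree:
[→L] (p3 ∨ p3), (p3 → p2) ⊢ p2
  [∨L] (p3 ∨ p3) ⊢ p3
    [Ax] p3 ⊢ p3
    [Ax] p3 ⊢ p3
  [Ax] p2 ⊢ p2

Result: YES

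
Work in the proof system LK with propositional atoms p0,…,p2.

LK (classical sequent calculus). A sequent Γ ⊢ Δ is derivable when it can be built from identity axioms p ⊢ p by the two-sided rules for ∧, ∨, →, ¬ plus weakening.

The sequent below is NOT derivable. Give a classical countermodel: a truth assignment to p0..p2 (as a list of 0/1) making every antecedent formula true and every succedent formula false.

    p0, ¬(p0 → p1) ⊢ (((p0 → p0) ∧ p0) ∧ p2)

Search for a countermodel by truth-table:
  v=000: Γ:[p0=F, ¬(p0 → p1)=F] Δ:[(((p0 → p0) ∧ p0) ∧ p2)=F] refutes=False
  v=001: Γ:[p0=F, ¬(p0 → p1)=F] Δ:[(((p0 → p0) ∧ p0) ∧ p2)=F] refutes=False
  v=010: Γ:[p0=F, ¬(p0 → p1)=F] Δ:[(((p0 → p0) ∧ p0) ∧ p2)=F] refutes=False
  v=011: Γ:[p0=F, ¬(p0 → p1)=F] Δ:[(((p0 → p0) ∧ p0) ∧ p2)=F] refutes=False
  v=100: Γ:[p0=T, ¬(p0 → p1)=T] Δ:[(((p0 → p0) ∧ p0) ∧ p2)=F] refutes=True  ← countermodel

Result: [1, 0, 0]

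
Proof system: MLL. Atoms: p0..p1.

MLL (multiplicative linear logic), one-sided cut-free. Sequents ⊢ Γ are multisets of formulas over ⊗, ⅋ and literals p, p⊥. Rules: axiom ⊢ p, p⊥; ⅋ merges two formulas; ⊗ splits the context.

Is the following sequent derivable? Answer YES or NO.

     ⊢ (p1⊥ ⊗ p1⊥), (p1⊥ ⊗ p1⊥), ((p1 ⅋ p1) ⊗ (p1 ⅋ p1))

Proof tree:
[⊗]  ⊢ (p1⊥ ⊗ p1⊥), (p1⊥ ⊗ p1⊥), ((p1 ⅋ p1) ⊗ (p1 ⅋ p1))
  [⅋]  ⊢ (p1⊥ ⊗ p1⊥), (p1 ⅋ p1)
    [⊗]  ⊢ p1, p1, (p1⊥ ⊗ p1⊥)
      [Ax]  ⊢ p1, p1⊥
      [Ax]  ⊢ p1, p1⊥
  [⅋]  ⊢ (p1⊥ ⊗ p1⊥), (p1 ⅋ p1)
    [⊗]  ⊢ p1, p1, (p1⊥ ⊗ p1⊥)
      [Ax]  ⊢ p1, p1⊥
      [Ax]  ⊢ p1, p1⊥

Result: YES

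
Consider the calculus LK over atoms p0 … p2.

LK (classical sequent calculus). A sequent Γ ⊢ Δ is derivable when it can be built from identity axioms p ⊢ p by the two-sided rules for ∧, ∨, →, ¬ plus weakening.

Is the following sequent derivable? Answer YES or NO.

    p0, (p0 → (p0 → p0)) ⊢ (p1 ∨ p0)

Derivation (root first):
[∨R] p0, (p0 → (p0 → p0)) ⊢ (p1 ∨ p0)
  [WR] p0, (p0 → (p0 → p0)) ⊢ p0, p1
    [→L] p0, (p0 → (p0 → p0)) ⊢ p0
      [Ax] p0 ⊢ p0
      [→L] p0, (p0 → p0) ⊢ p0
        [Ax] p0 ⊢ p0
        [Ax] p0 ⊢ p0

Result: YES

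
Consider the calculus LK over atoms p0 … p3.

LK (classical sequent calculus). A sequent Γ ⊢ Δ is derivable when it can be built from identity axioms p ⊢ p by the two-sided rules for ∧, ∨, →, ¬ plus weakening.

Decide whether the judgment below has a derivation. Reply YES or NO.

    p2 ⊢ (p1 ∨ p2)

Proof tree:
[∨R] p2 ⊢ (p1 ∨ p2)
  [WR] p2 ⊢ p2, p1
    [Ax] p2 ⊢ p2

Result: YES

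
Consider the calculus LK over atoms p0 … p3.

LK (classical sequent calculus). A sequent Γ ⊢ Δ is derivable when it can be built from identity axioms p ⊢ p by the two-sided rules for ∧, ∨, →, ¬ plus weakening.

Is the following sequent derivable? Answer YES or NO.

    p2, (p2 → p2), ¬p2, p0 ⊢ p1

Proof tree:
[WR] p2, (p2 → p2), ¬p2, p0 ⊢ p1
  [WL] p2, (p2 → p2), ¬p2, p0 ⊢ 
    [¬L] p2, (p2 → p2), ¬p2 ⊢ 
      [→L] p2, (p2 → p2) ⊢ p2
        [Ax] p2 ⊢ p2
        [Ax] p2 ⊢ p2

Result: YES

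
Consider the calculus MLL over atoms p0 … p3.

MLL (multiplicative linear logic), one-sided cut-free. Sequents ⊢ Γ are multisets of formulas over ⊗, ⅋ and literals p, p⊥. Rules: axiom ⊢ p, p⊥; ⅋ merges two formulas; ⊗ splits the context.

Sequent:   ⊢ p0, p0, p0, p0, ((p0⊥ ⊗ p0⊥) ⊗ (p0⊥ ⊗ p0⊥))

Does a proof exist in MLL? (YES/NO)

Derivation trace:
[⊗]  ⊢ p0, p0, p0, p0, ((p0⊥ ⊗ p0⊥) ⊗ (p0⊥ ⊗ p0⊥))
  [⊗]  ⊢ p0, p0, (p0⊥ ⊗ p0⊥)
    [Ax]  ⊢ p0, p0⊥
    [Ax]  ⊢ p0, p0⊥
  [⊗]  ⊢ p0, p0, (p0⊥ ⊗ p0⊥)
    [Ax]  ⊢ p0, p0⊥
    [Ax]  ⊢ p0, p0⊥

Result: YES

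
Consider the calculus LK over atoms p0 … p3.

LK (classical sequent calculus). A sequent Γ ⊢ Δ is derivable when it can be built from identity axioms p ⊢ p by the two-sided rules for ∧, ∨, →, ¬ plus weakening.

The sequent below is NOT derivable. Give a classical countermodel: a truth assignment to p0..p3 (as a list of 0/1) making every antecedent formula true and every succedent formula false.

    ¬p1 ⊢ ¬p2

Truth-table refutation:
  v=0000: Γ:[¬p1=T] Δ:[¬p2=T] refutes=False
  v=0001: Γ:[¬p1=T] Δ:[¬p2=T] refutes=False
  v=0010: Γ:[¬p1=T] Δ:[¬p2=F] refutes=True  ← countermodel

Result: [0, 0, 1, 0]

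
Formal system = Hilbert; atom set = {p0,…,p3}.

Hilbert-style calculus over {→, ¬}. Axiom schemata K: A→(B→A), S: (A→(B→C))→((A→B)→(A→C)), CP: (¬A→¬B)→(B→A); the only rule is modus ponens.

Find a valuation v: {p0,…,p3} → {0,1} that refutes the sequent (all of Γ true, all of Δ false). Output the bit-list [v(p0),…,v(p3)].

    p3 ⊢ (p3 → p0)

Truth-table refutation:
  v=0000: Γ:[p3=F] Δ:[(p3 → p0)=T] refutes=False
  v=0001: Γ:[p3=T] Δ:[(p3 → p0)=F] refutes=True  ← countermodel

Result: [0, 0, 0, 1]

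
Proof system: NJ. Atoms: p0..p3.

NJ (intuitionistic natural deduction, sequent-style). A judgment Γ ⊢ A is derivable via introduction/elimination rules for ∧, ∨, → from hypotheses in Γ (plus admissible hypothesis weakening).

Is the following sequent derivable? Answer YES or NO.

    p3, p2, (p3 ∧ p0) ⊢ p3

Proof tree:
[Wk] p3, p2, (p3 ∧ p0) ⊢ p3
  [Wk] p3, p2 ⊢ p3
    [Ax] p3 ⊢ p3

Result: YES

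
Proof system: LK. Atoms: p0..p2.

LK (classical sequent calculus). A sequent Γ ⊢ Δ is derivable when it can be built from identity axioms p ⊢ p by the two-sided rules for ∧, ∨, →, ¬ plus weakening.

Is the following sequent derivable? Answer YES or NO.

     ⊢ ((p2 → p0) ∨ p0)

Search for a countermodel by truth-table:
  v=000: Γ:[] Δ:[((p2 → p0) ∨ p0)=T] refutes=False
  v=001: Γ:[] Δ:[((p2 → p0) ∨ p0)=F] refutes=True  ← countermodel

Result: NO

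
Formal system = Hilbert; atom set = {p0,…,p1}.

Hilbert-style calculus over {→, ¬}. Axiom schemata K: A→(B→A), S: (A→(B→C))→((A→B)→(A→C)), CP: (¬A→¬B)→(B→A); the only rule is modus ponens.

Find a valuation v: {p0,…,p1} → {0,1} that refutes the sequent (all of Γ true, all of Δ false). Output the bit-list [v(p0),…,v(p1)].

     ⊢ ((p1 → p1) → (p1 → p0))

Enumerate valuations to refute Γ ⊢ Δ:
  v=00: Γ:[] Δ:[((p1 → p1) → (p1 → p0))=T] refutes=False
  v=01: Γ:[] Δ:[((p1 → p1) → (p1 → p0))=F] refutes=True  ← countermodel

Result: [0, 1]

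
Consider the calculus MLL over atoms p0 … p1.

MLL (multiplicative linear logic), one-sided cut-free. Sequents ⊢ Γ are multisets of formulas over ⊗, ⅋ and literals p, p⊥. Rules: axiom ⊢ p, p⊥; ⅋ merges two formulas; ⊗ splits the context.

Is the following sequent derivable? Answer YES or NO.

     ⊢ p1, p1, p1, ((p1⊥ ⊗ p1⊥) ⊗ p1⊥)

Derivation (root first):
[⊗]  ⊢ p1, p1, p1, ((p1⊥ ⊗ p1⊥) ⊗ p1⊥)
  [⊗]  ⊢ p1, p1, (p1⊥ ⊗ p1⊥)
    [Ax]  ⊢ p1, p1⊥
    [Ax]  ⊢ p1, p1⊥
  [Ax]  ⊢ p1, p1⊥

Result: YES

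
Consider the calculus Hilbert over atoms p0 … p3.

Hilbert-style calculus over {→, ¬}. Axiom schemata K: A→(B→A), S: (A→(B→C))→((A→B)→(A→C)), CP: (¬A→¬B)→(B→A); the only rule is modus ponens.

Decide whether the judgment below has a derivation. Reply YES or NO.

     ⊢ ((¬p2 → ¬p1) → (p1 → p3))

Truth-table refutation:
  v=0000: Γ:[] Δ:[((¬p2 → ¬p1) → (p1 → p3))=T] refutes=False
  v=0001: Γ:[] Δ:[((¬p2 → ¬p1) → (p1 → p3))=T] refutes=False
  v=0010: Γ:[] Δ:[((¬p2 → ¬p1) → (p1 → p3))=T] refutes=False
  v=0011: Γ:[] Δ:[((¬p2 → ¬p1) → (p1 → p3))=T] refutes=False
  v=0100: Γ:[] Δ:[((¬p2 → ¬p1) → (p1 → p3))=T] refutes=False
  v=0101: Γ:[] Δ:[((¬p2 → ¬p1) → (p1 → p3))=T] refutes=False
  v=0110: Γ:[] Δ:[((¬p2 → ¬p1) → (p1 → p3))=F] refutes=True  ← countermodel

Result: NO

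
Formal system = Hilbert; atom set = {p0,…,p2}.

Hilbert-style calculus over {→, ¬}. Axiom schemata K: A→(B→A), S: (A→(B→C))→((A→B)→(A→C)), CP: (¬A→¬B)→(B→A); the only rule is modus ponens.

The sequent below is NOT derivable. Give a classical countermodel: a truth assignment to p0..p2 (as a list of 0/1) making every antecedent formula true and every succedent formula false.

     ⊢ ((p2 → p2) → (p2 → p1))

Enumerate valuations to refute Γ ⊢ Δ:
  v=000: Γ:[] Δ:[((p2 → p2) → (p2 → p1))=T] refutes=False
  v=001: Γ:[] Δ:[((p2 → p2) → (p2 → p1))=F] refutes=True  ← countermodel

Result: [0, 0, 1]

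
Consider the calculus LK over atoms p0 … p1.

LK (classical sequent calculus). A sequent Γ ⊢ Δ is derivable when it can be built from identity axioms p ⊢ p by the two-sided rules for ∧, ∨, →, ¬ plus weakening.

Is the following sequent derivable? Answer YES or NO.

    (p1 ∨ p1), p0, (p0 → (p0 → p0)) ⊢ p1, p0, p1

Derivation trace:
[WR] (p1 ∨ p1), p0, (p0 → (p0 → p0)) ⊢ p1, p0, p1
  [→L] (p1 ∨ p1), p0, (p0 → (p0 → p0)) ⊢ p1, p0
    [WR] (p1 ∨ p1) ⊢ p1, p0
      [∨L] (p1 ∨ p1) ⊢ p1
        [Ax] p1 ⊢ p1
        [Ax] p1 ⊢ p1
    [→L] p0, (p0 → p0) ⊢ p0
      [WR] p0 ⊢ p0, p0
        [Ax] p0 ⊢ p0
      [Ax] p0 ⊢ p0

Result: YES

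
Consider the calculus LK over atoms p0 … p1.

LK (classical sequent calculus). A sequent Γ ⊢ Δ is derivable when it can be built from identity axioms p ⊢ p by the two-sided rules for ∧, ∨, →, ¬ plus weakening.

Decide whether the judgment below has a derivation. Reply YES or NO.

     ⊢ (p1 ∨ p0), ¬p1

Derivation (root first):
[¬R]  ⊢ (p1 ∨ p0), ¬p1
  [∨R] p1 ⊢ (p1 ∨ p0)
    [WR] p1 ⊢ p1, p0
      [Ax] p1 ⊢ p1

Result: YES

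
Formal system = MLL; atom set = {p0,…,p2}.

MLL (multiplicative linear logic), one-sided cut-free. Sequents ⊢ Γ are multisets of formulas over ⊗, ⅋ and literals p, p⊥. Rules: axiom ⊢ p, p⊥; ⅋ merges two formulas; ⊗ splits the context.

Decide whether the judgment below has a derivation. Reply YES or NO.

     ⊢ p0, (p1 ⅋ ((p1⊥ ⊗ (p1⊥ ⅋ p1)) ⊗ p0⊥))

Derivation (root first):
[⅋]  ⊢ p0, (p1 ⅋ ((p1⊥ ⊗ (p1⊥ ⅋ p1)) ⊗ p0⊥))
  [⊗]  ⊢ p1, p0, ((p1⊥ ⊗ (p1⊥ ⅋ p1)) ⊗ p0⊥)
    [⊗]  ⊢ p1, (p1⊥ ⊗ (p1⊥ ⅋ p1))
      [Ax]  ⊢ p1, p1⊥
      [⅋]  ⊢ (p1⊥ ⅋ p1)
        [Ax]  ⊢ p1, p1⊥
    [Ax]  ⊢ p0, p0⊥

Result: YES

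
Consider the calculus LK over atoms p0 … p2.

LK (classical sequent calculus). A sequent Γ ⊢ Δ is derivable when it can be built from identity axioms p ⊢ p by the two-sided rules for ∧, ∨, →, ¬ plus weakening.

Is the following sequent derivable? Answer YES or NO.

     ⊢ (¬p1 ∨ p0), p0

Truth-table refutation:
  v=000: Γ:[] Δ:[(¬p1 ∨ p0)=T, p0=F] refutes=False
  v=001: Γ:[] Δ:[(¬p1 ∨ p0)=T, p0=F] refutes=False
  v=010: Γ:[] Δ:[(¬p1 ∨ p0)=F, p0=F] refutes=True  ← countermodel

Result: NO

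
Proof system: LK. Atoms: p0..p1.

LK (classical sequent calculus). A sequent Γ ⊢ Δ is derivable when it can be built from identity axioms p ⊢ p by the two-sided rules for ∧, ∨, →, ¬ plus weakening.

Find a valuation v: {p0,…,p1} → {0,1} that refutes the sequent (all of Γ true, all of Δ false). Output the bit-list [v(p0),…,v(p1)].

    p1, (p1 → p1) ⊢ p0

Enumerate valuations to refute Γ ⊢ Δ:
  v=00: Γ:[p1=F, (p1 → p1)=T] Δ:[p0=F] refutes=False
  v=01: Γ:[p1=T, (p1 → p1)=T] Δ:[p0=F] refutes=True  ← countermodel

Result: [0, 1]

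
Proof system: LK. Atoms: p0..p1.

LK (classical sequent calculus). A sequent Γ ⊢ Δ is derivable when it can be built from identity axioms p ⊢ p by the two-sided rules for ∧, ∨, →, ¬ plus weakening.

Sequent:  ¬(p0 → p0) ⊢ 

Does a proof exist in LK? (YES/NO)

Proof tree:
[¬L] ¬(p0 → p0) ⊢ 
  [→R]  ⊢ (p0 → p0)
    [Ax] p0 ⊢ p0

Result: YES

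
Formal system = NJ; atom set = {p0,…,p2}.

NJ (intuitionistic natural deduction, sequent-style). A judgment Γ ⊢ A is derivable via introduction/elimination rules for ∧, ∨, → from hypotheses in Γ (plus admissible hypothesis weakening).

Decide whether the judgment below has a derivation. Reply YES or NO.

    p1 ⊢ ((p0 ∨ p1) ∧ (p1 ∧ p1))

Derivation (root first):
[∧I] p1 ⊢ ((p0 ∨ p1) ∧ (p1 ∧ p1))
  [∨I₂] p1 ⊢ (p0 ∨ p1)
    [Ax] p1 ⊢ p1
  [∧I] p1 ⊢ (p1 ∧ p1)
    [Ax] p1 ⊢ p1
    [Ax] p1 ⊢ p1

Result: YES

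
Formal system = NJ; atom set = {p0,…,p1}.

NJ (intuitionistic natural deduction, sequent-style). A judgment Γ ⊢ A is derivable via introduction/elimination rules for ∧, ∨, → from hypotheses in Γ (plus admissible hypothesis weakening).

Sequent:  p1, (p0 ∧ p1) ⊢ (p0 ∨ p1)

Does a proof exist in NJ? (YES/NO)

Derivation (root first):
[Wk] p1, (p0 ∧ p1) ⊢ (p0 ∨ p1)
  [∨I₂] p1 ⊢ (p0 ∨ p1)
    [Ax] p1 ⊢ p1

Result: YES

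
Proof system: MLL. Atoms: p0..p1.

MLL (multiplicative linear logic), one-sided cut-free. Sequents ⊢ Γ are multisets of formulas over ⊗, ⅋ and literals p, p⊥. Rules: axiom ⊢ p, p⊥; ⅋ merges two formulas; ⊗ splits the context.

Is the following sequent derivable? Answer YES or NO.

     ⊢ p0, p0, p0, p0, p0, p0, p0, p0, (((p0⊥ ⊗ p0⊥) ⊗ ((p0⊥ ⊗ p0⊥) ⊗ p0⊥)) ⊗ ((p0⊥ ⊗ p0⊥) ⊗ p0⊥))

Proof tree:
[⊗]  ⊢ p0, p0, p0, p0, p0, p0, p0, p0, (((p0⊥ ⊗ p0⊥) ⊗ ((p0⊥ ⊗ p0⊥) ⊗ p0⊥)) ⊗ ((p0⊥ ⊗ p0⊥) ⊗ p0⊥))
  [⊗]  ⊢ p0, p0, p0, p0, p0, ((p0⊥ ⊗ p0⊥) ⊗ ((p0⊥ ⊗ p0⊥) ⊗ p0⊥))
    [⊗]  ⊢ p0, p0, (p0⊥ ⊗ p0⊥)
      [Ax]  ⊢ p0, p0⊥
      [Ax]  ⊢ p0, p0⊥
    [⊗]  ⊢ p0, p0, p0, ((p0⊥ ⊗ p0⊥) ⊗ p0⊥)
      [⊗]  ⊢ p0, p0, (p0⊥ ⊗ p0⊥)
        [Ax]  ⊢ p0, p0⊥
        [Ax]  ⊢ p0, p0⊥
      [Ax]  ⊢ p0, p0⊥
  [⊗]  ⊢ p0, p0, p0, ((p0⊥ ⊗ p0⊥) ⊗ p0⊥)
    [⊗]  ⊢ p0, p0, (p0⊥ ⊗ p0⊥)
      [Ax]  ⊢ p0, p0⊥
      [Ax]  ⊢ p0, p0⊥
    [Ax]  ⊢ p0, p0⊥

Result: YES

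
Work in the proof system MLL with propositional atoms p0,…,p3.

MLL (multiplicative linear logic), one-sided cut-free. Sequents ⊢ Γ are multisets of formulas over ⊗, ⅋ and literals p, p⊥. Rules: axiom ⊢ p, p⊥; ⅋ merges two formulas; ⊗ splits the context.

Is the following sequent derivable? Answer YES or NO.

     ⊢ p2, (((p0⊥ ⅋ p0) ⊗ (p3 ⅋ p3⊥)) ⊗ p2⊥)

Proof tree:
[⊗]  ⊢ p2, (((p0⊥ ⅋ p0) ⊗ (p3 ⅋ p3⊥)) ⊗ p2⊥)
  [⊗]  ⊢ ((p0⊥ ⅋ p0) ⊗ (p3 ⅋ p3⊥))
    [⅋]  ⊢ (p0⊥ ⅋ p0)
      [Ax]  ⊢ p0, p0⊥
    [⅋]  ⊢ (p3 ⅋ p3⊥)
      [Ax]  ⊢ p3, p3⊥
  [Ax]  ⊢ p2, p2⊥

Result: YES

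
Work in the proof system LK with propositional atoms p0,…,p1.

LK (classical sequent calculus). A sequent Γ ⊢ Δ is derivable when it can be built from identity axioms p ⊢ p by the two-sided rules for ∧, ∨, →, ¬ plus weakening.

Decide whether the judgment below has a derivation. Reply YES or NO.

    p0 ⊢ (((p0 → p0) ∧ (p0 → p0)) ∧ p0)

Derivation trace:
[∧R] p0 ⊢ (((p0 → p0) ∧ (p0 → p0)) ∧ p0)
  [∧R]  ⊢ ((p0 → p0) ∧ (p0 → p0))
    [→R]  ⊢ (p0 → p0)
      [Ax] p0 ⊢ p0
    [→R]  ⊢ (p0 → p0)
      [Ax] p0 ⊢ p0
  [Ax] p0 ⊢ p0

Result: YES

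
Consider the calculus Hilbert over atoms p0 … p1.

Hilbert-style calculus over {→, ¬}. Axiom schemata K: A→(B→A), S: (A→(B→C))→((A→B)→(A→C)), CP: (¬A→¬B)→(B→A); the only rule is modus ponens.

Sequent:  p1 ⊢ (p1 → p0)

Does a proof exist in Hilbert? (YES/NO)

Search for a countermodel by truth-table:
  v=00: Γ:[p1=F] Δ:[(p1 → p0)=T] refutes=False
  v=01: Γ:[p1=T] Δ:[(p1 → p0)=F] refutes=True  ← countermodel

Result: NO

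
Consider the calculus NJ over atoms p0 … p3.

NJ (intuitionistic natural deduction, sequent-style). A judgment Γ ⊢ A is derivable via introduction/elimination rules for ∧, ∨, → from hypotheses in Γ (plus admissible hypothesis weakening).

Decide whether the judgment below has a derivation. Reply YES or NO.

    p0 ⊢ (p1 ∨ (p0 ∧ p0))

Proof tree:
[∨I₂] p0 ⊢ (p1 ∨ (p0 ∧ p0))
  [∧I] p0 ⊢ (p0 ∧ p0)
    [Ax] p0 ⊢ p0
    [Ax] p0 ⊢ p0

Result: YES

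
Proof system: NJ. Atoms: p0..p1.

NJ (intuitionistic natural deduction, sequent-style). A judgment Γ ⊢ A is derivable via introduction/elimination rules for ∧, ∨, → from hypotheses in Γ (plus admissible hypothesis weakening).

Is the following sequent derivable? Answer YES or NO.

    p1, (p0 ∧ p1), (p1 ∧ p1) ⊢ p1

Proof tree:
[→E] p1, (p0 ∧ p1), (p1 ∧ p1) ⊢ p1
  [→I]  ⊢ (p1 → p1)
    [Ax] p1 ⊢ p1
  [Wk] p1, (p0 ∧ p1), (p1 ∧ p1) ⊢ p1
    [Wk] p1, (p0 ∧ p1) ⊢ p1
      [Ax] p1 ⊢ p1

Result: YES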